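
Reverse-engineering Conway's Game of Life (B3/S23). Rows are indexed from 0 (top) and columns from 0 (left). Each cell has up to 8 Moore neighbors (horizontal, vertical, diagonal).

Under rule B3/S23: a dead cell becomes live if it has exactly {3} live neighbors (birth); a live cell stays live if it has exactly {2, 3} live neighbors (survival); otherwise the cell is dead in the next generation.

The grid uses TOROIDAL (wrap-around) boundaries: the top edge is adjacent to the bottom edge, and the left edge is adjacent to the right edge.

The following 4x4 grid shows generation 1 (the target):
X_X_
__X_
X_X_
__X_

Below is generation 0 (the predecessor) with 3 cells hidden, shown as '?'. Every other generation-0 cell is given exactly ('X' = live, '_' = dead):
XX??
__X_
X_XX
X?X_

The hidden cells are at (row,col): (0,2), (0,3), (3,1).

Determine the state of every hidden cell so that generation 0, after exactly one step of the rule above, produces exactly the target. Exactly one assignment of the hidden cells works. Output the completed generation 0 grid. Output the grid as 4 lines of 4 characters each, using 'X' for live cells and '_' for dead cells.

Hidden generation-0 cells (in order): (0,2), (0,3), (3,1).
A hidden cell only influences target cells in its own 3x3 neighborhood. Try each of the 2^3 = 8 assignments, step the completed generation 0 forward once under B3/S23, and compare with the target:
  (0,2)=_ (0,3)=_ (3,1)=_ -> step reproduces the target at every cell -> ACCEPT
  (0,2)=_ (0,3)=_ (3,1)=X -> step gives (0,2)='_' but target has 'X' -> reject
  (0,2)=_ (0,3)=X (3,1)=_ -> step gives (0,2)='_' but target has 'X' -> reject
  (0,2)=_ (0,3)=X (3,1)=X -> step gives (0,0)='_' but target has 'X' -> reject
  (0,2)=X (0,3)=_ (3,1)=_ -> step gives (1,2)='_' but target has 'X' -> reject
  (0,2)=X (0,3)=_ (3,1)=X -> step gives (0,2)='_' but target has 'X' -> reject
  (0,2)=X (0,3)=X (3,1)=_ -> step gives (0,2)='_' but target has 'X' -> reject
  (0,2)=X (0,3)=X (3,1)=X -> step gives (0,0)='_' but target has 'X' -> reject
Unique solution: (0,2)=dead, (0,3)=dead, (3,1)=dead.
Check: live-neighbor counts of every cell in the completed generation 0:
2434
4535
2535
4636
Applying B3/S23 to generation 0 with these counts gives:
X_X_
__X_
X_X_
__X_
which matches the target exactly.

Answer: XX__
__X_
X_XX
X_X_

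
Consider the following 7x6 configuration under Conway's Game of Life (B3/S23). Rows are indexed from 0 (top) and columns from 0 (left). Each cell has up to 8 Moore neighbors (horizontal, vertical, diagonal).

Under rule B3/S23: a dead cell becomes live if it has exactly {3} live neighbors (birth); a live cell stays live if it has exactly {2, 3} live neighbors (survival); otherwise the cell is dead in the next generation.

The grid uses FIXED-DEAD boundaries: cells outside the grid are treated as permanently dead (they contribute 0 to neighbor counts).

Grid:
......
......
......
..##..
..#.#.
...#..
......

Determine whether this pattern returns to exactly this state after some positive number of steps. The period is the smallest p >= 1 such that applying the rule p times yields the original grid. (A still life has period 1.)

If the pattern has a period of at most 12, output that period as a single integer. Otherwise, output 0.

Simulating and comparing each generation to the original:
Gen 0 (original, given above): 5 live cells
Gen 1: 5 live cells, MATCHES original -> period = 1

Answer: 1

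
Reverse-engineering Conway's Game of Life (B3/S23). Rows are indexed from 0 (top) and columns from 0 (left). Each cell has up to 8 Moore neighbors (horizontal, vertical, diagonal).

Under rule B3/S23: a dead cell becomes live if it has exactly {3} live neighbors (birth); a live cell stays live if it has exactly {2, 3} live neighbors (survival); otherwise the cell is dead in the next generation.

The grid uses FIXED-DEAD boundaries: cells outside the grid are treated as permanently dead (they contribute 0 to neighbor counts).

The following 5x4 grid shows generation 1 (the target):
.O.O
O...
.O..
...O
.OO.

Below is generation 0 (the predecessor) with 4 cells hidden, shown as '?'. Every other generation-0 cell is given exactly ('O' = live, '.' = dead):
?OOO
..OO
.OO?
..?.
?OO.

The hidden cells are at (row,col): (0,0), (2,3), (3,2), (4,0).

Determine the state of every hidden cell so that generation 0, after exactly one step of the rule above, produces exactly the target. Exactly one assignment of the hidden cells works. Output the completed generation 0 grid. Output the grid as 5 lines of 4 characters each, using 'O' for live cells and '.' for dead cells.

Hidden generation-0 cells (in order): (0,0), (2,3), (3,2), (4,0).
A hidden cell only influences target cells in its own 3x3 neighborhood. Try each of the 2^4 = 16 assignments, step the completed generation 0 forward once under B3/S23, and compare with the target:
  (0,0)=. (2,3)=. (3,2)=. (4,0)=. -> step gives (1,0)='.' but target has 'O' -> reject
  (0,0)=. (2,3)=. (3,2)=. (4,0)=O -> step gives (1,0)='.' but target has 'O' -> reject
  (0,0)=. (2,3)=. (3,2)=O (4,0)=. -> step gives (1,0)='.' but target has 'O' -> reject
  (0,0)=. (2,3)=. (3,2)=O (4,0)=O -> step gives (1,0)='.' but target has 'O' -> reject
  (0,0)=. (2,3)=O (3,2)=. (4,0)=. -> step gives (1,0)='.' but target has 'O' -> reject
  (0,0)=. (2,3)=O (3,2)=. (4,0)=O -> step gives (1,0)='.' but target has 'O' -> reject
  (0,0)=. (2,3)=O (3,2)=O (4,0)=. -> step gives (1,0)='.' but target has 'O' -> reject
  (0,0)=. (2,3)=O (3,2)=O (4,0)=O -> step gives (1,0)='.' but target has 'O' -> reject
  (0,0)=O (2,3)=. (3,2)=. (4,0)=. -> step gives (2,2)='O' but target has '.' -> reject
  (0,0)=O (2,3)=. (3,2)=. (4,0)=O -> step gives (2,2)='O' but target has '.' -> reject
  (0,0)=O (2,3)=. (3,2)=O (4,0)=. -> step reproduces the target at every cell -> ACCEPT
  (0,0)=O (2,3)=. (3,2)=O (4,0)=O -> step gives (3,0)='O' but target has '.' -> reject
  (0,0)=O (2,3)=O (3,2)=. (4,0)=. -> step gives (2,3)='O' but target has '.' -> reject
  (0,0)=O (2,3)=O (3,2)=. (4,0)=O -> step gives (2,3)='O' but target has '.' -> reject
  (0,0)=O (2,3)=O (3,2)=O (4,0)=. -> step gives (3,3)='.' but target has 'O' -> reject
  (0,0)=O (2,3)=O (3,2)=O (4,0)=O -> step gives (3,0)='O' but target has '.' -> reject
Unique solution: (0,0)=live, (2,3)=dead, (3,2)=live, (4,0)=dead.
Check: live-neighbor counts of every cell in the completed generation 0:
1343
3664
1344
2543
1222
Applying B3/S23 to generation 0 with these counts gives:
.O.O
O...
.O..
...O
.OO.
which matches the target exactly.

Answer: OOOO
..OO
.OO.
..O.
.OO.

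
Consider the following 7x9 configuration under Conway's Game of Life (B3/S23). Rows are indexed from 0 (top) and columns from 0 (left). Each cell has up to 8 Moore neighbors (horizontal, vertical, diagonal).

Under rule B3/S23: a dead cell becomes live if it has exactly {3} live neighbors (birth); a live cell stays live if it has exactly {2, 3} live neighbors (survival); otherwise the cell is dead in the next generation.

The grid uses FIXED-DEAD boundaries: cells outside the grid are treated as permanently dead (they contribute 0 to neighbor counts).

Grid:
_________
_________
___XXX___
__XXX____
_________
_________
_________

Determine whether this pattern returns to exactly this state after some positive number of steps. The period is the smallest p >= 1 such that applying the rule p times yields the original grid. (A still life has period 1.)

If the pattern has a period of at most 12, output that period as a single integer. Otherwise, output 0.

Answer: 2

Derivation:
Simulating and comparing each generation to the original:
Gen 0 (original, given above): 6 live cells
Gen 1: 6 live cells, differs from original
Gen 2: 6 live cells, MATCHES original -> period = 2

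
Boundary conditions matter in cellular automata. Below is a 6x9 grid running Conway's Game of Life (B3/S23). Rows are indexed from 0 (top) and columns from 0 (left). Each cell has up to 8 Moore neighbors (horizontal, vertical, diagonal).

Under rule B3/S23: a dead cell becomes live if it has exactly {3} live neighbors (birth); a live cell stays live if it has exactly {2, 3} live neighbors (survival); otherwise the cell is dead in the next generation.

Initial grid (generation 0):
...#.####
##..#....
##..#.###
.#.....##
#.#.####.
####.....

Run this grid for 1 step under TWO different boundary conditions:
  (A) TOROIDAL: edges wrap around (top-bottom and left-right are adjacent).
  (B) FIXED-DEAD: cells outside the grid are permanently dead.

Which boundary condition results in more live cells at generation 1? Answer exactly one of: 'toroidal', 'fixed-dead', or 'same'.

Answer: fixed-dead

Derivation:
Under TOROIDAL boundary, generation 1:
...#.####
.####....
..#..##..
..###....
....####.
#........
Population = 20

Under FIXED-DEAD boundary, generation 1:
....####.
#####....
..#..##.#
..###....
#...#####
#.#####..
Population = 28

Comparison: toroidal=20, fixed-dead=28 -> fixed-dead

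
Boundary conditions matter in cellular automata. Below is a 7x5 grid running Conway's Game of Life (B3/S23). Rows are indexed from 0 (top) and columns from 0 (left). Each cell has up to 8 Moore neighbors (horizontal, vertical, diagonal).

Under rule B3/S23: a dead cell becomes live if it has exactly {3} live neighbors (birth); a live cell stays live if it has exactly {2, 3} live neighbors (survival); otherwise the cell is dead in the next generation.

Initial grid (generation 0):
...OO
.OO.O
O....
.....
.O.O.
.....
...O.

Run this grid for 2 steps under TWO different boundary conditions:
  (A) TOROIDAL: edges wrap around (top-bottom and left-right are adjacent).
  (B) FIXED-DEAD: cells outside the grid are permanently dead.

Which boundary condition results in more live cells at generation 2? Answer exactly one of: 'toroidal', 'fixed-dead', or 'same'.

Under TOROIDAL boundary, generation 2:
.OO..
..OOO
OOO..
.....
.....
...O.
O..OO
Population = 12

Under FIXED-DEAD boundary, generation 2:
.OO.O
.O..O
.OO..
.....
.....
.....
.....
Population = 7

Comparison: toroidal=12, fixed-dead=7 -> toroidal

Answer: toroidal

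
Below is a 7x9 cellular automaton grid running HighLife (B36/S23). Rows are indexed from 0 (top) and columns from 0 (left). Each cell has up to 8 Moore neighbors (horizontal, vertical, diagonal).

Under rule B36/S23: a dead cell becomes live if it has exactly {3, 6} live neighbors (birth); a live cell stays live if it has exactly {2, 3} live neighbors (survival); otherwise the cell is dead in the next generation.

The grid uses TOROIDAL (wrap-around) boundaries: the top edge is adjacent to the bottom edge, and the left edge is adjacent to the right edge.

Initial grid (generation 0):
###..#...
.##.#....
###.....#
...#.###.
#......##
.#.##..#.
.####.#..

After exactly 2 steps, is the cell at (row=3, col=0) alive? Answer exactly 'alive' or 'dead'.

Simulating step by step:
Generation 0 (given above): 27 live cells
Generation 1: 24 live cells
#..#.#...
#.......#
#...#####
..#...#.#
#.##.#...
.#..####.
......#..
Generation 2: 17 live cells
#.......#
.#.......
.#...##..
..#......
#.##....#
.####..#.
.......#.

Cell (3,0) at generation 2: 0 -> dead

Answer: dead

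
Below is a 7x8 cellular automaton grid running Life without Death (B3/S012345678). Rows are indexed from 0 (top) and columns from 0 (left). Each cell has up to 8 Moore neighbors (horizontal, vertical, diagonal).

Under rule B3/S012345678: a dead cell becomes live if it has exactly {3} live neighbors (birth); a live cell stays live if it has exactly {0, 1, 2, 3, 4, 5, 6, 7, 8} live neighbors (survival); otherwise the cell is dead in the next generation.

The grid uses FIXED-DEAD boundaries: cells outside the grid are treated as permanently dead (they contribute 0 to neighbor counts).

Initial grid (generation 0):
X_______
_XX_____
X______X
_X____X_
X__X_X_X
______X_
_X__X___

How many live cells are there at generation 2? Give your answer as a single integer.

Answer: 26

Derivation:
Simulating step by step:
Generation 0 (given above): 14 live cells
Generation 1: 21 live cells
XX______
XXX_____
X_X____X
XX____XX
X__X_X_X
____XXX_
_X__X___
Generation 2: 26 live cells
XXX_____
XXX_____
X_X___XX
XXX___XX
XX_X_X_X
___XXXX_
_X__X___
Population at generation 2: 26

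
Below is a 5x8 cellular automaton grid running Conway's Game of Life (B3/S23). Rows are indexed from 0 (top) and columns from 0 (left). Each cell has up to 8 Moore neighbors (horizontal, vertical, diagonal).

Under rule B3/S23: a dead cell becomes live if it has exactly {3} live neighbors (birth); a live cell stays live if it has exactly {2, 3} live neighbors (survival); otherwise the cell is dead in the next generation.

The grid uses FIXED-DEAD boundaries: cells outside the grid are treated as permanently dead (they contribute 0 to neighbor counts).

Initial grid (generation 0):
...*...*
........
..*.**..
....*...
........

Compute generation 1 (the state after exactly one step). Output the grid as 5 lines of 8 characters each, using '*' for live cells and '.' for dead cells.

Answer: ........
...**...
...***..
...***..
........

Derivation:
Simulating step by step:
Generation 0 (given above): 6 live cells
Generation 1: 8 live cells
(generation 1 grid is the final answer)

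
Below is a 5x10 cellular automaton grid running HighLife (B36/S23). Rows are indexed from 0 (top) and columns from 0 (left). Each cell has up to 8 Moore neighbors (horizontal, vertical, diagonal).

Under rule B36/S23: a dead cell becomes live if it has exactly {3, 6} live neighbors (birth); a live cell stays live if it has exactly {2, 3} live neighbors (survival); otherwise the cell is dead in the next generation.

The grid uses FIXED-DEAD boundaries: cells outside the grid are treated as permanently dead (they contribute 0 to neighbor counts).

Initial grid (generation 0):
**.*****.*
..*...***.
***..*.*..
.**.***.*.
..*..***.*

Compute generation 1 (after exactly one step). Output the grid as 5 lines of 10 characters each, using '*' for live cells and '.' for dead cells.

Simulating step by step:
Generation 0 (given above): 28 live cells
Generation 1: 18 live cells
(generation 1 grid is the final answer)

Answer: .*****....
.*........
*...*.*...
*...*...*.
.****..**.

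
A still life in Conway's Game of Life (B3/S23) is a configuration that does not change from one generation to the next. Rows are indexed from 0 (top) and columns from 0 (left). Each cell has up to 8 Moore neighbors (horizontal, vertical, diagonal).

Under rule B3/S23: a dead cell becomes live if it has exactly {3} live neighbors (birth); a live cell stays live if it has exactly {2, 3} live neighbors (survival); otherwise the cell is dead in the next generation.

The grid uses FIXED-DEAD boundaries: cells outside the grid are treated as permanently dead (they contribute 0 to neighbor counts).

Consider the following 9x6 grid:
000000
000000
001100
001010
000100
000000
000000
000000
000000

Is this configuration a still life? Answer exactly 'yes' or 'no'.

Compute generation 1 and compare to generation 0 (given above):
Generation 1:
000000
000000
001100
001010
000100
000000
000000
000000
000000
The grids are IDENTICAL -> still life.

Answer: yes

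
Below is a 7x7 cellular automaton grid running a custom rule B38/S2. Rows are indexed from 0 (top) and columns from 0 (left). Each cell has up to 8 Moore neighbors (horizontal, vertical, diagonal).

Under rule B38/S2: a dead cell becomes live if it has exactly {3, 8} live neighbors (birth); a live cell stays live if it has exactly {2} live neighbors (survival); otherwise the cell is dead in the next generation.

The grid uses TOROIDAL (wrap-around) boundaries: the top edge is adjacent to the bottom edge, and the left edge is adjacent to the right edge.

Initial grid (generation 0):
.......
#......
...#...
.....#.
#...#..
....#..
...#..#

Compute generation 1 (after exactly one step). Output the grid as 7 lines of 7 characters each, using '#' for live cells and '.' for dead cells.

Simulating step by step:
Generation 0 (given above): 8 live cells
Generation 1: 6 live cells
(generation 1 grid is the final answer)

Answer: .......
.......
.......
....#..
....##.
...###.
.......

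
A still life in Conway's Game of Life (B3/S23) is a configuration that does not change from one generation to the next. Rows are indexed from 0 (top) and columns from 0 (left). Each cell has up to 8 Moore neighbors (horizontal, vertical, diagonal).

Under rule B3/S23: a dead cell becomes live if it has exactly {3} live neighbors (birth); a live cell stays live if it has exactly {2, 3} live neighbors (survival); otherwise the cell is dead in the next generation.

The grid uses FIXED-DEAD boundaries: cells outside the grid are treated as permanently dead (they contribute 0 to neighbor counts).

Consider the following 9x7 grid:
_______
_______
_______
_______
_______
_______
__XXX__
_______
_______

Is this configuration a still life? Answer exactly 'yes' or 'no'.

Answer: no

Derivation:
Compute generation 1 and compare to generation 0 (given above):
Generation 1:
_______
_______
_______
_______
_______
___X___
___X___
___X___
_______
Cell (5,3) differs: gen0=0 vs gen1=1 -> NOT a still life.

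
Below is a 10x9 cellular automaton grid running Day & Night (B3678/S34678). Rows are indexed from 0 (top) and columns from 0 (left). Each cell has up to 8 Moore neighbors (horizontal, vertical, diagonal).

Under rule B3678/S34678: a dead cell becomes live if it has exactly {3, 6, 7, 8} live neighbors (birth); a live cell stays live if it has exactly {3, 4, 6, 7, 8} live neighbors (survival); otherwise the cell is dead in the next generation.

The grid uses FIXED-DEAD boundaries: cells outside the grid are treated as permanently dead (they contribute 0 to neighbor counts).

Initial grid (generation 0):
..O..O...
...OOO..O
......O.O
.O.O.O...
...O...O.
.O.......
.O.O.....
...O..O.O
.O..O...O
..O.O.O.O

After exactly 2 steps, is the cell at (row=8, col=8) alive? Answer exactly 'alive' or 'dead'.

Simulating step by step:
Generation 0 (given above): 26 live cells
Generation 1: 19 live cells
...O.....
....OOOO.
..OO...O.
..O.O.OO.
....O....
.........
.........
....O..O.
..O......
...O.O.O.
Generation 2: 16 live cells
....OOO..
..O.O.O..
...O..OOO
.....O...
...O.O...
.........
.........
.........
...OO.O..
.........

Cell (8,8) at generation 2: 0 -> dead

Answer: dead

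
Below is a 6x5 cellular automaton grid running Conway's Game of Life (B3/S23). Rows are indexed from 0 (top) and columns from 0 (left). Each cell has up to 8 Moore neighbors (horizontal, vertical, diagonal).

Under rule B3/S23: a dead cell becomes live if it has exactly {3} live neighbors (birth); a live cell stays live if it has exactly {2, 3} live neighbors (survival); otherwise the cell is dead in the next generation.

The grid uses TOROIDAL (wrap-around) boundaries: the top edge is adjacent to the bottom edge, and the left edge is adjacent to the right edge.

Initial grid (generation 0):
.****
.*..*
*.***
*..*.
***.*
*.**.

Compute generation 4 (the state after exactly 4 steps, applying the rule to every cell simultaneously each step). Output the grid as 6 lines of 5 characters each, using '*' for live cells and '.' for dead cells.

Simulating step by step:
Generation 0 (given above): 19 live cells
Generation 1: 1 live cells
.....
.....
..*..
.....
.....
.....
Generation 2: 0 live cells
.....
.....
.....
.....
.....
.....
Generation 3: 0 live cells
.....
.....
.....
.....
.....
.....
Generation 4: 0 live cells
(generation 4 grid is the final answer)

Answer: .....
.....
.....
.....
.....
.....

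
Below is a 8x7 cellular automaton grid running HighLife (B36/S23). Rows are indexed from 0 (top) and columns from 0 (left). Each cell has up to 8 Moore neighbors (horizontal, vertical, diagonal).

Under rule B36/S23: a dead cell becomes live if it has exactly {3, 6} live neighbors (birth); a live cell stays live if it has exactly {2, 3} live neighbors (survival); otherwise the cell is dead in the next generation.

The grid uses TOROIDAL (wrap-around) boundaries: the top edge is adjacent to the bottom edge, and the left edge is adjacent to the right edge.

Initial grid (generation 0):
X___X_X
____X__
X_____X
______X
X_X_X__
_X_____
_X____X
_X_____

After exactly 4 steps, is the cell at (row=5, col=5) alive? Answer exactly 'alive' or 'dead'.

Simulating step by step:
Generation 0 (given above): 14 live cells
Generation 1: 17 live cells
X____X_
_______
X____XX
_X___XX
XX_____
_XX____
_XX____
_X___XX
Generation 2: 14 live cells
X____X_
X____X_
X____X_
XX___X_
______X
_______
_______
_XX__XX
Generation 3: 22 live cells
X___XXX
XX__XXX
X___XXX
XX___X_
X_____X
_______
_______
XX___XX
Generation 4: 11 live cells
_______
_X_X___
_______
_X__X__
XX____X
_______
X_____X
_X__X__

Cell (5,5) at generation 4: 0 -> dead

Answer: dead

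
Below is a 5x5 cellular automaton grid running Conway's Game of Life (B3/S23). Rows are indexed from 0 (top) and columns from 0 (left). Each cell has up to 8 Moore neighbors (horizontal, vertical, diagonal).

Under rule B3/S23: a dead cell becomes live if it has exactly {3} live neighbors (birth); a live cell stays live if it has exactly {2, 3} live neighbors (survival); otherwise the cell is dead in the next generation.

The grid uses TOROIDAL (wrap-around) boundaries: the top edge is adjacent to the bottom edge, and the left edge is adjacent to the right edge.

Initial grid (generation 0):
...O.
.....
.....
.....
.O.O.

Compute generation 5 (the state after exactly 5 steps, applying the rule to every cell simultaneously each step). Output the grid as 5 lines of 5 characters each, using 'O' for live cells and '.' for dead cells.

Simulating step by step:
Generation 0 (given above): 3 live cells
Generation 1: 2 live cells
..O..
.....
.....
.....
..O..
Generation 2: 0 live cells
.....
.....
.....
.....
.....
Generation 3: 0 live cells
.....
.....
.....
.....
.....
Generation 4: 0 live cells
.....
.....
.....
.....
.....
Generation 5: 0 live cells
(generation 5 grid is the final answer)

Answer: .....
.....
.....
.....
.....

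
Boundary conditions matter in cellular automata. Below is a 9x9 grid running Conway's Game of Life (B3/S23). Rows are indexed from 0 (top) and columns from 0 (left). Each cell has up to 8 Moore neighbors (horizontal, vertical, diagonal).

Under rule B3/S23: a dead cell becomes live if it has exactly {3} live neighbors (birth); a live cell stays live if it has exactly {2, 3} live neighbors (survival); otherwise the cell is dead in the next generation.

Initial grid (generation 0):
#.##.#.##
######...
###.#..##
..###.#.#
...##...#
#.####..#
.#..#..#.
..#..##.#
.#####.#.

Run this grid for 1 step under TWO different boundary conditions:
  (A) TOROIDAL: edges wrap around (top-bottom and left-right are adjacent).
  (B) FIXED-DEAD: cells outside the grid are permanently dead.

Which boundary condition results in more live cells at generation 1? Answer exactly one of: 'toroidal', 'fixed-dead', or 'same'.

Under TOROIDAL boundary, generation 1:
.......#.
.....#...
......##.
.........
.#......#
###..#.##
.#.....#.
#.......#
.........
Population = 16

Under FIXED-DEAD boundary, generation 1:
#....##..
.....#...
#.....###
........#
.#......#
.##..#.##
.#.....##
........#
.#####.#.
Population = 26

Comparison: toroidal=16, fixed-dead=26 -> fixed-dead

Answer: fixed-dead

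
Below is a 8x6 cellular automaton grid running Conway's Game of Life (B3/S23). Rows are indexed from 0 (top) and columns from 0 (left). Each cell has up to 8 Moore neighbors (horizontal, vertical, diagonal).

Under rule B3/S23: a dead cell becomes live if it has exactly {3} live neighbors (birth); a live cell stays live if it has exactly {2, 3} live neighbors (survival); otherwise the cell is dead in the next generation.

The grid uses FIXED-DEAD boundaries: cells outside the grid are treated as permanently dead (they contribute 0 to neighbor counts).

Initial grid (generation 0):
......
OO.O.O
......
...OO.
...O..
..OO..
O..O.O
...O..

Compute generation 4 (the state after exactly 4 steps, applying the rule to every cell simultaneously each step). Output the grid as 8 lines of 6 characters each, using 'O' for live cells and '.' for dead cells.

Answer: ......
...O..
..OOO.
.OOOOO
OOO...
.OOO..
..OO..
...O..

Derivation:
Simulating step by step:
Generation 0 (given above): 13 live cells
Generation 1: 8 live cells
......
......
..OO..
...OO.
......
..OO..
...O..
....O.
Generation 2: 13 live cells
......
......
..OOO.
..OOO.
..O.O.
..OO..
..OOO.
......
Generation 3: 11 live cells
......
...O..
..O.O.
.O...O
.O..O.
.O....
..O.O.
...O..
Generation 4: 18 live cells
(generation 4 grid is the final answer)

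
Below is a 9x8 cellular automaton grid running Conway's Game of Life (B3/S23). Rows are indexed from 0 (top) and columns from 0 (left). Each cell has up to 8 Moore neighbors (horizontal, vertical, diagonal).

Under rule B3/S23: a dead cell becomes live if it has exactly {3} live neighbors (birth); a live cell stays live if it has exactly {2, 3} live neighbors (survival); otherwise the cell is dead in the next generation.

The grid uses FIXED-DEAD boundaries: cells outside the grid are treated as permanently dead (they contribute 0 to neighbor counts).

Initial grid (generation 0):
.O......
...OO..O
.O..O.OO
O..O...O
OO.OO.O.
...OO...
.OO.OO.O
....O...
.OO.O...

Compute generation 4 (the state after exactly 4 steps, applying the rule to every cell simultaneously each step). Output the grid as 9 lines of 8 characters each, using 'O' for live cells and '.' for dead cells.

Answer: ..OO..O.
..O...O.
.OOOOO..
.O....O.
O.O.OO.O
OO..O...
....O.O.
.....O..
........

Derivation:
Simulating step by step:
Generation 0 (given above): 27 live cells
Generation 1: 23 live cells
........
..OOOOOO
..O.OOOO
O..O...O
OO...O..
O.....O.
..O..O..
....O...
...O....
Generation 2: 21 live cells
...OOOO.
..O....O
.OO.....
O.OO...O
OO....O.
O....OO.
.....O..
...OO...
........
Generation 3: 23 live cells
...OOOO.
.OO.OOO.
........
O..O....
O.O..OOO
OO...OO.
.....OO.
....O...
........
Generation 4: 23 live cells
(generation 4 grid is the final answer)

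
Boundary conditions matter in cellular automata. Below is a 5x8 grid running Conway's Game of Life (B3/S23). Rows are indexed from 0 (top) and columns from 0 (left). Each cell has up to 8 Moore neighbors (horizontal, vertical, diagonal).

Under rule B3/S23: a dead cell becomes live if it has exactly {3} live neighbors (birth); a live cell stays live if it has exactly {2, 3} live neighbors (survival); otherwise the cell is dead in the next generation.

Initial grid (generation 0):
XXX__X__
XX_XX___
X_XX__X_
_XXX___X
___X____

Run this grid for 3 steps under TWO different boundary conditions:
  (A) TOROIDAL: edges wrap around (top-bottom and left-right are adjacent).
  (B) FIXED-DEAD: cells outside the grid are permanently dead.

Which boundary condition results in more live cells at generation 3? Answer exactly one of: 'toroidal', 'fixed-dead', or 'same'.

Answer: toroidal

Derivation:
Under TOROIDAL boundary, generation 3:
__XX____
_____X__
___XXX__
XXX____X
X____X__
Population = 12

Under FIXED-DEAD boundary, generation 3:
___X_X__
______X_
____XX__
________
________
Population = 5

Comparison: toroidal=12, fixed-dead=5 -> toroidal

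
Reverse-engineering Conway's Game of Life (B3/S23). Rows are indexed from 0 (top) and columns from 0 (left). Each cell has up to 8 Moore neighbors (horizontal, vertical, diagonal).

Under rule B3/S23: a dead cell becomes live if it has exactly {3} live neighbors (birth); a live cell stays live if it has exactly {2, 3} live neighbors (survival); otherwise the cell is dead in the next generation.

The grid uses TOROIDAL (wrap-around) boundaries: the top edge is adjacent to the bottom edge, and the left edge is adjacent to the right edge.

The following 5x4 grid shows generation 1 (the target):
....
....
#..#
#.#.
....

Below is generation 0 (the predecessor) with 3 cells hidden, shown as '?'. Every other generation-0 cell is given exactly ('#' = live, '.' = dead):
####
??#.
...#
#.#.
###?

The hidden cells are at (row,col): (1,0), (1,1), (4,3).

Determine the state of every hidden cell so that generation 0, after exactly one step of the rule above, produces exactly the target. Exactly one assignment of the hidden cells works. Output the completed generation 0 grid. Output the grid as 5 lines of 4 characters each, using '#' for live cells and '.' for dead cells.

Hidden generation-0 cells (in order): (1,0), (1,1), (4,3).
A hidden cell only influences target cells in its own 3x3 neighborhood. Try each of the 2^3 = 8 assignments, step the completed generation 0 forward once under B3/S23, and compare with the target:
  (1,0)=. (1,1)=. (4,3)=. -> step gives (2,0)='.' but target has '#' -> reject
  (1,0)=. (1,1)=. (4,3)=# -> step gives (2,0)='.' but target has '#' -> reject
  (1,0)=. (1,1)=# (4,3)=. -> step reproduces the target at every cell -> ACCEPT
  (1,0)=. (1,1)=# (4,3)=# -> step gives (3,0)='.' but target has '#' -> reject
  (1,0)=# (1,1)=. (4,3)=. -> step gives (2,2)='#' but target has '.' -> reject
  (1,0)=# (1,1)=. (4,3)=# -> step gives (2,2)='#' but target has '.' -> reject
  (1,0)=# (1,1)=# (4,3)=. -> step gives (2,0)='.' but target has '#' -> reject
  (1,0)=# (1,1)=# (4,3)=# -> step gives (2,0)='.' but target has '#' -> reject
Unique solution: (1,0)=dead, (1,1)=live, (4,3)=dead.
Check: live-neighbor counts of every cell in the completed generation 0:
5765
5455
3443
3535
5757
Applying B3/S23 to generation 0 with these counts gives:
....
....
#..#
#.#.
....
which matches the target exactly.

Answer: ####
.##.
...#
#.#.
###.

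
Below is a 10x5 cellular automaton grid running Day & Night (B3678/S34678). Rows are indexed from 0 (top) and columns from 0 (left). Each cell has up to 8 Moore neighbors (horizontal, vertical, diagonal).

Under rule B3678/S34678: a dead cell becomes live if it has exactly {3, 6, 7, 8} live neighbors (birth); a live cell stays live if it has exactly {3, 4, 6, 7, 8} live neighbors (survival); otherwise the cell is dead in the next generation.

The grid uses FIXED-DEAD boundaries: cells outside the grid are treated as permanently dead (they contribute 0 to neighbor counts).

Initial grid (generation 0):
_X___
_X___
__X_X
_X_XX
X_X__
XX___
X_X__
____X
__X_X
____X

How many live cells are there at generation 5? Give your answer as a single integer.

Answer: 9

Derivation:
Simulating step by step:
Generation 0 (given above): 17 live cells
Generation 1: 12 live cells
_____
__X__
_XX__
_X_X_
X_XX_
X_X__
_____
_X___
_____
___X_
Generation 2: 12 live cells
_____
_X___
_XXX_
XXXX_
__XX_
___X_
_X___
_____
_____
_____
Generation 3: 6 live cells
_____
_____
__XX_
__X_X
___XX
_____
_____
_____
_____
_____
Generation 4: 5 live cells
_____
_____
___X_
__XXX
___X_
_____
_____
_____
_____
_____
Generation 5: 9 live cells
_____
_____
__XXX
__XXX
__XXX
_____
_____
_____
_____
_____
Population at generation 5: 9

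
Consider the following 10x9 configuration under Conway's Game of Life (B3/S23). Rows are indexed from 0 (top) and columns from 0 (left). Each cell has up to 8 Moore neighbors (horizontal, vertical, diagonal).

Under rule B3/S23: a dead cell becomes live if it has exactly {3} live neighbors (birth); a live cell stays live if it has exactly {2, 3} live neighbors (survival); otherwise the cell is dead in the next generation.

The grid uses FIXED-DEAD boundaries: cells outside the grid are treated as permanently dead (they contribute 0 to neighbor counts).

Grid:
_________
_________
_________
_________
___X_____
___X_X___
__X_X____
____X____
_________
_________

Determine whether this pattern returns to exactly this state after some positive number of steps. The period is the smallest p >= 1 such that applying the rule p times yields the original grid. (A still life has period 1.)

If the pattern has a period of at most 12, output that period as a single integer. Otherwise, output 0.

Answer: 2

Derivation:
Simulating and comparing each generation to the original:
Gen 0 (original, given above): 6 live cells
Gen 1: 6 live cells, differs from original
Gen 2: 6 live cells, MATCHES original -> period = 2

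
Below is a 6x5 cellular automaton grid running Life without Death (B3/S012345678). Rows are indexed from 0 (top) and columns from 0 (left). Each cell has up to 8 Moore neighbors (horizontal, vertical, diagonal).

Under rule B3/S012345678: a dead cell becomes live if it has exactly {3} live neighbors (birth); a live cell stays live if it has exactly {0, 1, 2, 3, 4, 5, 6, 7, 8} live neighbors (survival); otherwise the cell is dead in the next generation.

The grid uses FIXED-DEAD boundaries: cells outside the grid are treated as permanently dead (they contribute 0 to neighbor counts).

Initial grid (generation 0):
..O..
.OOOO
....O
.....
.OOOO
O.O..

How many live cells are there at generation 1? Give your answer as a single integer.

Answer: 16

Derivation:
Simulating step by step:
Generation 0 (given above): 12 live cells
Generation 1: 16 live cells
.OO..
.OOOO
..O.O
..O.O
.OOOO
O.O..
Population at generation 1: 16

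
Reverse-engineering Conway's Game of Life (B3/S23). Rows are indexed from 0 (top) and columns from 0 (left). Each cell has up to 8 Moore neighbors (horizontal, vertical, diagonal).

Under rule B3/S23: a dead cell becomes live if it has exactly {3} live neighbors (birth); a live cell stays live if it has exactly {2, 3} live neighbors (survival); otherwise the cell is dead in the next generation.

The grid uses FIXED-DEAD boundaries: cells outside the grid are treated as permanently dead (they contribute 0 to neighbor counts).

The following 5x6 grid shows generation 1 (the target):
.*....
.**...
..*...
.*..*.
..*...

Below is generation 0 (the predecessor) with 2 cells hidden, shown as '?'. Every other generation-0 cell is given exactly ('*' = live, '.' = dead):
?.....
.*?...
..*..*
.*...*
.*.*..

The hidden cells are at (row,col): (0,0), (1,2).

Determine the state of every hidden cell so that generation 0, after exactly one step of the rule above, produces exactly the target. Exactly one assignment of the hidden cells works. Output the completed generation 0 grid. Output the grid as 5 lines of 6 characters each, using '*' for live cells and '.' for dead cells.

Answer: *.....
.**...
..*..*
.*...*
.*.*..

Derivation:
Hidden generation-0 cells (in order): (0,0), (1,2).
A hidden cell only influences target cells in its own 3x3 neighborhood. Try each of the 2^2 = 4 assignments, step the completed generation 0 forward once under B3/S23, and compare with the target:
  (0,0)=. (1,2)=. -> step gives (0,1)='.' but target has '*' -> reject
  (0,0)=. (1,2)=* -> step gives (0,1)='.' but target has '*' -> reject
  (0,0)=* (1,2)=. -> step gives (0,1)='.' but target has '*' -> reject
  (0,0)=* (1,2)=* -> step reproduces the target at every cell -> ACCEPT
Unique solution: (0,0)=live, (1,2)=live.
Check: live-neighbor counts of every cell in the completed generation 0:
132100
232211
243221
224231
213021
Applying B3/S23 to generation 0 with these counts gives:
.*....
.**...
..*...
.*..*.
..*...
which matches the target exactly.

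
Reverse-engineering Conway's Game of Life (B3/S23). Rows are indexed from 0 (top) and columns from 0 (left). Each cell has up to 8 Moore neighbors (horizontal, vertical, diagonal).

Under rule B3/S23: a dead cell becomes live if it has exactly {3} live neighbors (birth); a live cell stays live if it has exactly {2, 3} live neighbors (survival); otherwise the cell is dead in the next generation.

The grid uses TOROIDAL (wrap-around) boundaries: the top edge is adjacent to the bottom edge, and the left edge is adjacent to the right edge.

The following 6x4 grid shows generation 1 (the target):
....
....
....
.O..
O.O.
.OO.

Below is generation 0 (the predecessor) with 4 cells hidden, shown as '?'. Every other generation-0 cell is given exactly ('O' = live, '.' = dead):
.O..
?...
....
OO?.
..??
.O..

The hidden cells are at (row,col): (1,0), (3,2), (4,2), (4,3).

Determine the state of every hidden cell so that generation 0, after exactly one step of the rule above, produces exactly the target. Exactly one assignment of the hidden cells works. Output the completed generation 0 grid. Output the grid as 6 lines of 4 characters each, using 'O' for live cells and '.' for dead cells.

Answer: .O..
....
....
OO..
..O.
.O..

Derivation:
Hidden generation-0 cells (in order): (1,0), (3,2), (4,2), (4,3).
A hidden cell only influences target cells in its own 3x3 neighborhood. Try each of the 2^4 = 16 assignments, step the completed generation 0 forward once under B3/S23, and compare with the target:
  (1,0)=. (3,2)=. (4,2)=. (4,3)=. -> step gives (3,1)='.' but target has 'O' -> reject
  (1,0)=. (3,2)=. (4,2)=. (4,3)=O -> step gives (3,0)='O' but target has '.' -> reject
  (1,0)=. (3,2)=. (4,2)=O (4,3)=. -> step reproduces the target at every cell -> ACCEPT
  (1,0)=. (3,2)=. (4,2)=O (4,3)=O -> step gives (3,0)='O' but target has '.' -> reject
  (1,0)=. (3,2)=O (4,2)=. (4,3)=. -> step gives (2,1)='O' but target has '.' -> reject
  (1,0)=. (3,2)=O (4,2)=. (4,3)=O -> step gives (2,1)='O' but target has '.' -> reject
  (1,0)=. (3,2)=O (4,2)=O (4,3)=. -> step gives (2,1)='O' but target has '.' -> reject
  (1,0)=. (3,2)=O (4,2)=O (4,3)=O -> step gives (2,1)='O' but target has '.' -> reject
  (1,0)=O (3,2)=. (4,2)=. (4,3)=. -> step gives (0,0)='O' but target has '.' -> reject
  (1,0)=O (3,2)=. (4,2)=. (4,3)=O -> step gives (0,0)='O' but target has '.' -> reject
  (1,0)=O (3,2)=. (4,2)=O (4,3)=. -> step gives (0,0)='O' but target has '.' -> reject
  (1,0)=O (3,2)=. (4,2)=O (4,3)=O -> step gives (0,0)='O' but target has '.' -> reject
  (1,0)=O (3,2)=O (4,2)=. (4,3)=. -> step gives (0,0)='O' but target has '.' -> reject
  (1,0)=O (3,2)=O (4,2)=. (4,3)=O -> step gives (0,0)='O' but target has '.' -> reject
  (1,0)=O (3,2)=O (4,2)=O (4,3)=. -> step gives (0,0)='O' but target has '.' -> reject
  (1,0)=O (3,2)=O (4,2)=O (4,3)=O -> step gives (0,0)='O' but target has '.' -> reject
Unique solution: (1,0)=dead, (3,2)=dead, (4,2)=live, (4,3)=dead.
Check: live-neighbor counts of every cell in the completed generation 0:
2120
1110
2211
1222
3422
2231
Applying B3/S23 to generation 0 with these counts gives:
....
....
....
.O..
O.O.
.OO.
which matches the target exactly.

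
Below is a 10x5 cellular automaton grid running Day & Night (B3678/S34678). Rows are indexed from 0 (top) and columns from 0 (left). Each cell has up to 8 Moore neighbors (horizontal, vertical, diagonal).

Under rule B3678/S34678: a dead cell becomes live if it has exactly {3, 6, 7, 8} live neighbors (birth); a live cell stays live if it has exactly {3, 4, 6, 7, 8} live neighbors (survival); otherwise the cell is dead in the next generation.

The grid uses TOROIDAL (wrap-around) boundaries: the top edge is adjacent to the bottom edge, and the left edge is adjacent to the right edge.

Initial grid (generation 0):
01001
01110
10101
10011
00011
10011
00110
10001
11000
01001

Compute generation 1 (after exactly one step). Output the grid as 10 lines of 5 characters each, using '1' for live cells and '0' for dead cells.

Simulating step by step:
Generation 0 (given above): 24 live cells
Generation 1: 24 live cells
(generation 1 grid is the final answer)

Answer: 01000
01110
10110
11101
00101
00000
01011
10111
01000
11100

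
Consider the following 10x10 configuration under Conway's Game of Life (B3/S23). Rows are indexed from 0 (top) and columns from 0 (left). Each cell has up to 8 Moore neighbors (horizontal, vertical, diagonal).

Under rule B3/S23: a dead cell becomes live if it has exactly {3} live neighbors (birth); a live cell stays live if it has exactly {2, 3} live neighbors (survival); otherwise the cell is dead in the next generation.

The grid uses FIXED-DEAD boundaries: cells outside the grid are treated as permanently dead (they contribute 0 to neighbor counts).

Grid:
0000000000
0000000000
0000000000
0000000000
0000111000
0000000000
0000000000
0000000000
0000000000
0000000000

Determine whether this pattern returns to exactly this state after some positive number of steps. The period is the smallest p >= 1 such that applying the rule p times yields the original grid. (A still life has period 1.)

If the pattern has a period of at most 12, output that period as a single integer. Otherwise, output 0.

Simulating and comparing each generation to the original:
Gen 0 (original, given above): 3 live cells
Gen 1: 3 live cells, differs from original
Gen 2: 3 live cells, MATCHES original -> period = 2

Answer: 2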